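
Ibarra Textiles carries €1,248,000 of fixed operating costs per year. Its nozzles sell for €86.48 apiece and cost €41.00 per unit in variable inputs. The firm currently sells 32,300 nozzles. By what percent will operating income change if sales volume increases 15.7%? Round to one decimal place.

At 32,300 units, contribution = 32,300 × €45.48 = €1,469,004.00.
Subtracting fixed costs: EBIT = €1,469,004.00 − €1,248,000 = €221,004.00.
Degree of operating leverage = €1,469,004.00 / €221,004.00 = 6.6470.
So EBIT moves 6.6470 × (+15.7%) = +104.4%.

+104.4%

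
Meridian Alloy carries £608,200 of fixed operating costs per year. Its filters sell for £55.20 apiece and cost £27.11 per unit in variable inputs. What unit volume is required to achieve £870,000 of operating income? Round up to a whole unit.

Unit CM = price − variable cost = £55.20 − £27.11 = £28.09.
Units = (FC + target) / CM = (£608,200 + £870,000) / £28.09 = 52,623.71, so 52,624 filters.

52,624 filters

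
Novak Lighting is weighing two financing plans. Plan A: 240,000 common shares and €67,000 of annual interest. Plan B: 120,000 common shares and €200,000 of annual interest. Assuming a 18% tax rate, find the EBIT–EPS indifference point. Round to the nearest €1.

At indifference, (EBIT − 67,000)(1 − t)/240,000 = (EBIT − 200,000)(1 − t)/120,000.
Cancelling (1 − t) and cross-multiplying: 120,000·(EBIT − 67,000) = 240,000·(EBIT − 200,000).
EBIT × (240,000 − 120,000) = 200,000 × 240,000 − 67,000 × 120,000 = 39,960,000,000, so EBIT = 39,960,000,000 ÷ 120,000 = 333,000.00.

€333,000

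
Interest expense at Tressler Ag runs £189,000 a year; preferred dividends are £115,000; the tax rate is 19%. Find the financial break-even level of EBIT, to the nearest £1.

Preferred dividends are paid after tax, so their pre-tax equivalent is £115,000 ÷ (1 − 0.19) = £141,975.31.
EPS = 0 when EBIT covers interest plus the pre-tax preferred burden: £189,000 + £141,975.31 = £330,975.31.

£330,975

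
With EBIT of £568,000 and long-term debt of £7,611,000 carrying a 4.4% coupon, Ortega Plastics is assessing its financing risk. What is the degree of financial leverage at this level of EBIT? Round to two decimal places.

Annual interest charges come to £334,884.00.
DFL = EBIT ÷ (EBIT − I) = £568,000 ÷ (£568,000 − £334,884.00) = £568,000 ÷ £233,116.00 = 2.4366.

2.44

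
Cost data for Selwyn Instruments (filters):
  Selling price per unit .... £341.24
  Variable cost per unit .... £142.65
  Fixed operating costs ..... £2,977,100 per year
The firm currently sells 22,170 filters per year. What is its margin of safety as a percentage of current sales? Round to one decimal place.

32.4%

Contribution margin per unit = £341.24 − £142.65 = £198.59. Break-even units = £2,977,100 ÷ £198.59 = 14,991.19; break-even revenue = 14,991.19 × £341.24 = £5,115,592.95.
Actual sales revenue = 22,170 × £341.24 = £7,565,290.80.
Margin of safety = (£7,565,290.80 − £5,115,592.95) ÷ £7,565,290.80 = 32.4%.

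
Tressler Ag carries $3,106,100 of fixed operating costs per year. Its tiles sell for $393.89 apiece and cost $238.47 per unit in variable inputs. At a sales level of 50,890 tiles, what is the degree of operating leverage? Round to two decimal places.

1.65

Total contribution margin = 50,890 × $155.42 = $7,909,323.80.
Subtracting fixed costs: EBIT = $7,909,323.80 − $3,106,100 = $4,803,223.80.
DOL = contribution ÷ EBIT = $7,909,323.80 ÷ $4,803,223.80 = 1.6467.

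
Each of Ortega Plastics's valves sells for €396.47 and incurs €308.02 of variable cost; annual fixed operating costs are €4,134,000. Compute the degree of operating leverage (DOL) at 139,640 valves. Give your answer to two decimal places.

1.50

Total contribution margin = 139,640 × €88.45 = €12,351,158.00.
Operating income = contribution − fixed costs = €12,351,158.00 − €4,134,000 = €8,217,158.00.
DOL = contribution ÷ EBIT = €12,351,158.00 ÷ €8,217,158.00 = 1.5031.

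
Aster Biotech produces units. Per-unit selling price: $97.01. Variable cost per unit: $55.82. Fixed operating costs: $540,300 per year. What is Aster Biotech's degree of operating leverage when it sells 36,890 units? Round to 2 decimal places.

1.55

Total contribution margin = 36,890 × $41.19 = $1,519,499.10.
Operating income = contribution − fixed costs = $1,519,499.10 − $540,300 = $979,199.10.
So DOL = total CM / EBIT = $1,519,499.10 / $979,199.10 = 1.5518.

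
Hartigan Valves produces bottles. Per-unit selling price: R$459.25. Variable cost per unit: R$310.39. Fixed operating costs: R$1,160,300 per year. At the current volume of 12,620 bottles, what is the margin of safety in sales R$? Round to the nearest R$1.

Contribution margin per unit = R$459.25 − R$310.39 = R$148.86. Break-even units = R$1,160,300 ÷ R$148.86 = 7,794.57; break-even revenue = 7,794.57 × R$459.25 = R$3,579,657.23.
Current sales = 12,620 × R$459.25 = R$5,795,735.00.
Margin of safety = R$5,795,735.00 − R$3,579,657.23 = R$2,216,078.

R$2,216,078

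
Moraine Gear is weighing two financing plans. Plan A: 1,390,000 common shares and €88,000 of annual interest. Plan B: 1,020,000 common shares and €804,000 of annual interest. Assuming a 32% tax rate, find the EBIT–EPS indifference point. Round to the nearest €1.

€2,777,838

Set EPS_A = EPS_B: (EBIT − €88,000)(1 − 0.32) ÷ 1,390,000 = (EBIT − €804,000)(1 − 0.32) ÷ 1,020,000.
Cancelling (1 − t) and cross-multiplying: 1,020,000·(EBIT − 88,000) = 1,390,000·(EBIT − 804,000).
EBIT × (1,390,000 − 1,020,000) = 804,000 × 1,390,000 − 88,000 × 1,020,000 = 1,027,800,000,000, so EBIT = 1,027,800,000,000 ÷ 370,000 = 2,777,837.84.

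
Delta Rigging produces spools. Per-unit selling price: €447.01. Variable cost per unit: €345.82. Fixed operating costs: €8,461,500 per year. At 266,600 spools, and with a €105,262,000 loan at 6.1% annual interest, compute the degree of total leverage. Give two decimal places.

2.23

Contribution at this volume is 266,600 × €101.19 = €26,977,254.00.
Subtracting fixed costs: EBIT = €26,977,254.00 − €8,461,500 = €18,515,754.00. Interest = €6,420,982.00.
DOL = €26,977,254.00 ÷ €18,515,754.00 = 1.4570; DFL = €18,515,754.00 ÷ €12,094,772.00 = 1.5309.
Combined leverage = 1.4570 × 1.5309 = 2.2305.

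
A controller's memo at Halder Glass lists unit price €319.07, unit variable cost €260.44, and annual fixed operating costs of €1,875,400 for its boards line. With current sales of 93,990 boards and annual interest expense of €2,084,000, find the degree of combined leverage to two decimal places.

Contribution at this volume is 93,990 × €58.63 = €5,510,633.70.
EBIT = €5,510,633.70 − €1,875,400 = €3,635,233.70. Interest = €2,084,000.00, so EBIT − I = €1,551,233.70.
Degree of total leverage = total CM / (EBIT − interest) = €5,510,633.70 / €1,551,233.70 = 3.5524.

3.55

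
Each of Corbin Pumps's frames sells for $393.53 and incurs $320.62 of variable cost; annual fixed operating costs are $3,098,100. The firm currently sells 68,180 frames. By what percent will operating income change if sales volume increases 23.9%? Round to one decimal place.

At 68,180 units, contribution = 68,180 × $72.91 = $4,971,003.80.
Operating income = contribution − fixed costs = $4,971,003.80 − $3,098,100 = $1,872,903.80.
So DOL = total CM / EBIT = $4,971,003.80 / $1,872,903.80 = 2.6542.
%ΔEBIT = DOL × %ΔSales = 2.6542 × +23.9% = +63.4%.

+63.4%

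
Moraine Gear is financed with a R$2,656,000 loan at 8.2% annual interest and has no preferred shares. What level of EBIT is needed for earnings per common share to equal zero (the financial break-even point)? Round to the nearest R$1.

R$217,792

Annual interest = 8.2% × R$2,656,000 = R$217,792.00.
Without preferred stock the financial break-even is simply EBIT = interest = R$217,792.00.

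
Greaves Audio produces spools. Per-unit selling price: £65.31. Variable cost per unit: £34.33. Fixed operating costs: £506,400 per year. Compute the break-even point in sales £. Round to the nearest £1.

CM per unit = £65.31 − £34.33 = £30.98; CM ratio = £30.98 / £65.31 = 0.4744.
Break-even revenue = fixed costs × price ÷ CM = £506,400 × £65.31 ÷ £30.98 = £1,067,559.

£1,067,559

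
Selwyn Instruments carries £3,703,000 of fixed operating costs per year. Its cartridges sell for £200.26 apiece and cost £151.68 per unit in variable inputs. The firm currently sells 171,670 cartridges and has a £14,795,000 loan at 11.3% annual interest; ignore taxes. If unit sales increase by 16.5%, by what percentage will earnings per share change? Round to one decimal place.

+46.4%

At 171,670 units, contribution = 171,670 × £48.58 = £8,339,728.60.
Operating income = contribution − fixed costs = £8,339,728.60 − £3,703,000 = £4,636,728.60.
After interest of £1,671,835.00, pre-tax earnings = £2,964,893.60.
DCL = total CM / (EBIT − I) = £8,339,728.60 / £2,964,893.60 = 2.8128.
EPS therefore changes by 2.8128 × (+16.5%) = +46.4%.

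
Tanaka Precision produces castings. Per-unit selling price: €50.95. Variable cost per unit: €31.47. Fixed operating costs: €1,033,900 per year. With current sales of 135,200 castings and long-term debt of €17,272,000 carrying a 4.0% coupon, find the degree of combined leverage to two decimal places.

2.90

Total contribution margin = 135,200 × €19.48 = €2,633,696.00.
EBIT = €2,633,696.00 − €1,033,900 = €1,599,796.00. Interest = €690,880.00.
DOL = €2,633,696.00 ÷ €1,599,796.00 = 1.6463; DFL = €1,599,796.00 ÷ €908,916.00 = 1.7601.
Combined leverage = 1.6463 × 1.7601 = 2.8977.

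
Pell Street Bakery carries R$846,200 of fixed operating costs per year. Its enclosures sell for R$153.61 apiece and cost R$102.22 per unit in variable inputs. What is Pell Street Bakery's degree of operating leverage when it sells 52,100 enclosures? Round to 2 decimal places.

Contribution at this volume is 52,100 × R$51.39 = R$2,677,419.00.
EBIT = R$2,677,419.00 − R$846,200 = R$1,831,219.00.
So DOL = total CM / EBIT = R$2,677,419.00 / R$1,831,219.00 = 1.4621.

1.46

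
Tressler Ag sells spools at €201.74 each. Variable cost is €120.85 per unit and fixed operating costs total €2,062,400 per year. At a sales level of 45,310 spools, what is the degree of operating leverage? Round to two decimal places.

Total contribution margin = 45,310 × €80.89 = €3,665,125.90.
Subtracting fixed costs: EBIT = €3,665,125.90 − €2,062,400 = €1,602,725.90.
Degree of operating leverage = €3,665,125.90 / €1,602,725.90 = 2.2868.

2.29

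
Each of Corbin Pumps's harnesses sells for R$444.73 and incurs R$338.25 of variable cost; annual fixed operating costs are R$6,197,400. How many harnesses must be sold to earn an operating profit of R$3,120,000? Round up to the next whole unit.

87,504 harnesses

Contribution margin per unit = R$444.73 − R$338.25 = R$106.48.
Need Q such that Q × R$106.48 − R$6,197,400 = R$3,120,000, i.e. Q = R$9,317,400 / R$106.48 = 87,503.76 → 87,504.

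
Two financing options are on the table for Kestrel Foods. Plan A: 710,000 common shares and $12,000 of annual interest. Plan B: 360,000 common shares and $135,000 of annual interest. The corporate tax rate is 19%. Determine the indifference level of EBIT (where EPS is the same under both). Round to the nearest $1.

$261,514

Set EPS_A = EPS_B: (EBIT − $12,000)(1 − 0.19) ÷ 710,000 = (EBIT − $135,000)(1 − 0.19) ÷ 360,000.
The (1 − t) factor cancels: (EBIT − 12,000) × 360,000 = (EBIT − 135,000) × 710,000.
EBIT × (710,000 − 360,000) = 135,000 × 710,000 − 12,000 × 360,000 = 91,530,000,000, so EBIT = 91,530,000,000 ÷ 350,000 = 261,514.29.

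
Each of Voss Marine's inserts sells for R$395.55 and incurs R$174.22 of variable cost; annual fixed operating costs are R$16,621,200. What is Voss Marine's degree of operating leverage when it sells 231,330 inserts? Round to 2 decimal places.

1.48

Total contribution margin = 231,330 × R$221.33 = R$51,200,268.90.
EBIT = R$51,200,268.90 − R$16,621,200 = R$34,579,068.90.
Degree of operating leverage = R$51,200,268.90 / R$34,579,068.90 = 1.4807.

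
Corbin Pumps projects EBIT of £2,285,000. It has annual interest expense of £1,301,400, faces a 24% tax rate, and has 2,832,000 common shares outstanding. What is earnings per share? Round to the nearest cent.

Interest = £1,301,400.00, so EBT = £2,285,000 − £1,301,400.00 = £983,600.00.
After tax at 24%: net income = £983,600.00 × 0.76 = £747,536.00.
EPS = £747,536.00 ÷ 2,832,000 = £0.26.

£0.26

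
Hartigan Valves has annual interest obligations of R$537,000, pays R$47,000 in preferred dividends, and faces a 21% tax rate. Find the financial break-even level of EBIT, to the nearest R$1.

Grossing the preferred dividend up to pre-tax terms: R$47,000 / (1 − 0.21) = R$59,493.67.
EPS = 0 when EBIT covers interest plus the pre-tax preferred burden: R$537,000 + R$59,493.67 = R$596,493.67.

R$596,494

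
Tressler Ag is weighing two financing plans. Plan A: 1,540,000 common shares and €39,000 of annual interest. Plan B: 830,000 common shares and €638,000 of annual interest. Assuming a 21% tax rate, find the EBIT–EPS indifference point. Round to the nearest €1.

Set EPS_A = EPS_B: (EBIT − €39,000)(1 − 0.21) ÷ 1,540,000 = (EBIT − €638,000)(1 − 0.21) ÷ 830,000.
Cancelling (1 − t) and cross-multiplying: 830,000·(EBIT − 39,000) = 1,540,000·(EBIT − 638,000).
EBIT × (1,540,000 − 830,000) = 638,000 × 1,540,000 − 39,000 × 830,000 = 950,150,000,000, so EBIT = 950,150,000,000 ÷ 710,000 = 1,338,239.44.

€1,338,239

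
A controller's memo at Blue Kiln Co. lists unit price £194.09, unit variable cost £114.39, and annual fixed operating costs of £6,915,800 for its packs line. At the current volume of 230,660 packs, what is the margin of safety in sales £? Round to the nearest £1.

£27,927,048

Contribution margin per unit = £194.09 − £114.39 = £79.70. Break-even units = £6,915,800 ÷ £79.70 = 86,772.90; break-even revenue = 86,772.90 × £194.09 = £16,841,751.84.
Current sales = 230,660 × £194.09 = £44,768,799.40.
Margin of safety = £44,768,799.40 − £16,841,751.84 = £27,927,048.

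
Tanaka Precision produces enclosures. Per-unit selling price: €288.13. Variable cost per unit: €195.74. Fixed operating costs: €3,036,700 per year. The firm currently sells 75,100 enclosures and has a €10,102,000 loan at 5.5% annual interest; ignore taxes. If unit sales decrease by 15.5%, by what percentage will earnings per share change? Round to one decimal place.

-32.1%

Total contribution margin = 75,100 × €92.39 = €6,938,489.00.
Operating income = contribution − fixed costs = €6,938,489.00 − €3,036,700 = €3,901,789.00.
Interest = €555,610.00, so EBIT − I = €3,346,179.00.
Degree of combined leverage = contribution ÷ (EBIT − I) = €6,938,489.00 ÷ €3,346,179.00 = 2.0736.
%ΔEPS = DCL × %ΔSales = 2.0736 × -15.5% = -32.1%.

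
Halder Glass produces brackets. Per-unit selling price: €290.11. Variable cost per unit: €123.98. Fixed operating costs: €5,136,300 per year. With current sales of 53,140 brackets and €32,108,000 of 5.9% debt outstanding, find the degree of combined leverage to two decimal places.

4.91

Total contribution margin = 53,140 × €166.13 = €8,828,148.20.
Operating income = contribution − fixed costs = €8,828,148.20 − €5,136,300 = €3,691,848.20. Interest = €1,894,372.00, so EBIT − I = €1,797,476.20.
DCL = contribution ÷ (EBIT − I) = €8,828,148.20 ÷ €1,797,476.20 = 4.9114.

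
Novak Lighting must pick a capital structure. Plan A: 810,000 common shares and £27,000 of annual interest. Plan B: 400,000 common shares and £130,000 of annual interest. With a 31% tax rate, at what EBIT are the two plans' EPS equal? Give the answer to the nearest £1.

£230,488

Set EPS_A = EPS_B: (EBIT − £27,000)(1 − 0.31) ÷ 810,000 = (EBIT − £130,000)(1 − 0.31) ÷ 400,000.
Cancelling (1 − t) and cross-multiplying: 400,000·(EBIT − 27,000) = 810,000·(EBIT − 130,000).
EBIT × (810,000 − 400,000) = 130,000 × 810,000 − 27,000 × 400,000 = 94,500,000,000, so EBIT = 94,500,000,000 ÷ 410,000 = 230,487.80.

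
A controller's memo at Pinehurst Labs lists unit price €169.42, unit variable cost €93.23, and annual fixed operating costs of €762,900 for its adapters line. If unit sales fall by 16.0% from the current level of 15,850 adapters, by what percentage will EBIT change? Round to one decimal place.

At 15,850 units, contribution = 15,850 × €76.19 = €1,207,611.50.
EBIT = €1,207,611.50 − €762,900 = €444,711.50.
DOL = contribution ÷ EBIT = €1,207,611.50 ÷ €444,711.50 = 2.7155.
%ΔEBIT = DOL × %ΔSales = 2.7155 × -16.0% = -43.4%.

-43.4%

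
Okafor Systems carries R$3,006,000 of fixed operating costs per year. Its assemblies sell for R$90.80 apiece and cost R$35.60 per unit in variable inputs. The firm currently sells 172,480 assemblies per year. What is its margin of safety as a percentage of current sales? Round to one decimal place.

68.4%

Each unit contributes R$90.80 − R$35.60 = R$55.20. Break-even units = R$3,006,000 ÷ R$55.20 = 54,456.52; break-even revenue = 54,456.52 × R$90.80 = R$4,944,652.17.
Current sales = 172,480 × R$90.80 = R$15,661,184.00.
Margin of safety = (R$15,661,184.00 − R$4,944,652.17) ÷ R$15,661,184.00 = 68.4%.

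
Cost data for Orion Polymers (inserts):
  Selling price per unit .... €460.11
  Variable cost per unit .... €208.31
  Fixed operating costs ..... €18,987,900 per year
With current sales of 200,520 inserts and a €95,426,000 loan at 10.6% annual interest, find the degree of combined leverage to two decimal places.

Total contribution margin = 200,520 × €251.80 = €50,490,936.00.
Subtracting fixed costs: EBIT = €50,490,936.00 − €18,987,900 = €31,503,036.00. Interest = €10,115,156.00, so EBIT − I = €21,387,880.00.
DCL = contribution ÷ (EBIT − I) = €50,490,936.00 ÷ €21,387,880.00 = 2.3607.

2.36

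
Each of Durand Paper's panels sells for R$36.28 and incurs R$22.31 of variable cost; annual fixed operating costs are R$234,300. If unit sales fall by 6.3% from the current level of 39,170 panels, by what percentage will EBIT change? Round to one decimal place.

At 39,170 units, contribution = 39,170 × R$13.97 = R$547,204.90.
EBIT = R$547,204.90 − R$234,300 = R$312,904.90.
DOL = contribution ÷ EBIT = R$547,204.90 ÷ R$312,904.90 = 1.7488.
%ΔEBIT = DOL × %ΔSales = 1.7488 × -6.3% = -11.0%.

-11.0%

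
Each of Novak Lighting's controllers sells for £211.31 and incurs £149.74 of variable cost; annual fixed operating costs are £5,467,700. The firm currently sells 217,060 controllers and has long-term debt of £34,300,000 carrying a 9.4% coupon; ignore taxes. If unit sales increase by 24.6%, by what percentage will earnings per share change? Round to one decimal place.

+70.4%

Total contribution margin = 217,060 × £61.57 = £13,364,384.20.
EBIT = £13,364,384.20 − £5,467,700 = £7,896,684.20.
Interest = £3,224,200.00, so EBIT − I = £4,672,484.20.
Degree of combined leverage = contribution ÷ (EBIT − I) = £13,364,384.20 ÷ £4,672,484.20 = 2.8602.
EPS therefore changes by 2.8602 × (+24.6%) = +70.4%.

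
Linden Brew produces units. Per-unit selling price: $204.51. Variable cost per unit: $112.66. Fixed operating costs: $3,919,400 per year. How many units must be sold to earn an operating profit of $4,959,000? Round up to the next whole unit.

Unit CM = price − variable cost = $204.51 − $112.66 = $91.85.
Units = (FC + target) / CM = ($3,919,400 + $4,959,000) / $91.85 = 96,661.95, so 96,662 units.

96,662 units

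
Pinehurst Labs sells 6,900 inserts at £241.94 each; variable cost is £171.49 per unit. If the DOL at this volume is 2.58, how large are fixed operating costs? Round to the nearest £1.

Contribution at this volume is 6,900 × £70.45 = £486,105.00.
DOL = contribution / EBIT, so EBIT = £486,105.00 / 2.58 = £188,412.79.
Fixed costs = CM − EBIT = £486,105.00 − £188,412.79 = £297,692.

£297,692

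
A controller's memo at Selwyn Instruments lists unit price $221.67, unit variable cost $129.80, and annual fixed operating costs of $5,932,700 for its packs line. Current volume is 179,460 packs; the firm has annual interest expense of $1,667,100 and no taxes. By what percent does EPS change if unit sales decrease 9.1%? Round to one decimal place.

-16.9%

Total contribution margin = 179,460 × $91.87 = $16,486,990.20.
Subtracting fixed costs: EBIT = $16,486,990.20 − $5,932,700 = $10,554,290.20.
Interest = $1,667,100.00, so EBIT − I = $8,887,190.20.
DCL = total CM / (EBIT − I) = $16,486,990.20 / $8,887,190.20 = 1.8551.
%ΔEPS = DCL × %ΔSales = 1.8551 × -9.1% = -16.9%.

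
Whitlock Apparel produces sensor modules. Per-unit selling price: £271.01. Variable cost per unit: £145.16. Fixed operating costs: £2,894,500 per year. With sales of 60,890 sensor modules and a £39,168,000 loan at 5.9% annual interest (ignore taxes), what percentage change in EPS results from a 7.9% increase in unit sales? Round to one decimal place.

Contribution at this volume is 60,890 × £125.85 = £7,663,006.50.
Operating income = contribution − fixed costs = £7,663,006.50 − £2,894,500 = £4,768,506.50.
After interest of £2,310,912.00, pre-tax earnings = £2,457,594.50.
Degree of combined leverage = contribution ÷ (EBIT − I) = £7,663,006.50 ÷ £2,457,594.50 = 3.1181.
%ΔEPS = DCL × %ΔSales = 3.1181 × +7.9% = +24.6%.

+24.6%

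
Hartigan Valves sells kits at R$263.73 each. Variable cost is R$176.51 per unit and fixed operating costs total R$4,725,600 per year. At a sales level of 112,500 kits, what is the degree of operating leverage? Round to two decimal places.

1.93

Total contribution margin = 112,500 × R$87.22 = R$9,812,250.00.
Subtracting fixed costs: EBIT = R$9,812,250.00 − R$4,725,600 = R$5,086,650.00.
So DOL = total CM / EBIT = R$9,812,250.00 / R$5,086,650.00 = 1.9290.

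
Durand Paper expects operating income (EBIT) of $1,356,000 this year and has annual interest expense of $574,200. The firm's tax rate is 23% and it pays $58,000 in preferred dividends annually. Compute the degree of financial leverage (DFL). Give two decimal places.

Annual interest charges come to $574,200.00.
Pre-tax preferred-dividend burden = $58,000 ÷ (1 − 0.23) = $75,324.68.
DFL = EBIT ÷ [EBIT − I − D_p/(1−t)] = $1,356,000 ÷ [$1,356,000 − $574,200.00 − $75,324.68] = $1,356,000 ÷ $706,475.32 = 1.9194.

1.92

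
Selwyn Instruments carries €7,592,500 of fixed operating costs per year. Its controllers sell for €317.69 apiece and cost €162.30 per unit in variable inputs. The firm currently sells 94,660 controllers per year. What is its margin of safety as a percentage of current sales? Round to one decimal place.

48.4%

Contribution margin per unit = €317.69 − €162.30 = €155.39. Break-even units = €7,592,500 ÷ €155.39 = 48,860.93; break-even revenue = 48,860.93 × €317.69 = €15,522,629.03.
Actual sales revenue = 94,660 × €317.69 = €30,072,535.40.
Margin of safety = (€30,072,535.40 − €15,522,629.03) ÷ €30,072,535.40 = 48.4%.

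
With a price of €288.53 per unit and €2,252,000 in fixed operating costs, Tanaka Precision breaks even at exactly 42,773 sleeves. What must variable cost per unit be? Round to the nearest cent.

At break-even, FC = Q × (P − VC), so P − VC = €2,252,000 ÷ 42,773 = €52.6500.
Variable cost per unit = €288.53 − €52.6500 = €235.88.

€235.88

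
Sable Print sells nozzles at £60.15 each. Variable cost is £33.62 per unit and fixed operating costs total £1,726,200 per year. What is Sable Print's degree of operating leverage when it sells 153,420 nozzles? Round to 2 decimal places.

Total contribution margin = 153,420 × £26.53 = £4,070,232.60.
Subtracting fixed costs: EBIT = £4,070,232.60 − £1,726,200 = £2,344,032.60.
So DOL = total CM / EBIT = £4,070,232.60 / £2,344,032.60 = 1.7364.

1.74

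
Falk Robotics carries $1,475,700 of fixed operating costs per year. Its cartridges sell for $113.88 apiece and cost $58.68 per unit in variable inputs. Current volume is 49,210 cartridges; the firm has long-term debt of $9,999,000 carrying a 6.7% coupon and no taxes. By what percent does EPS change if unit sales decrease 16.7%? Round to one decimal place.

-79.5%

Total contribution margin = 49,210 × $55.20 = $2,716,392.00.
Operating income = contribution − fixed costs = $2,716,392.00 − $1,475,700 = $1,240,692.00.
Interest = $669,933.00, so EBIT − I = $570,759.00.
DCL = total CM / (EBIT − I) = $2,716,392.00 / $570,759.00 = 4.7593.
EPS therefore changes by 4.7593 × (-16.7%) = -79.5%.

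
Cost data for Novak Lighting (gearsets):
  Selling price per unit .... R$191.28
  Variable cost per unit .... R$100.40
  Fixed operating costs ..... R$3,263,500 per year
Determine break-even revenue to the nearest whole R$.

R$6,868,863

Contribution margin per unit = R$191.28 − R$100.40 = R$90.88, a CM ratio of R$90.88 ÷ R$191.28 = 0.4751.
Break-even sales = FC ÷ CM ratio = R$3,263,500 × R$191.28 / R$90.88 = R$6,868,863.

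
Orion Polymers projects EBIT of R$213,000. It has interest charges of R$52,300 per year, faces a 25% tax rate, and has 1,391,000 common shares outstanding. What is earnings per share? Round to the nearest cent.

Interest = R$52,300.00, so EBT = R$213,000 − R$52,300.00 = R$160,700.00.
After tax at 25%: net income = R$160,700.00 × 0.75 = R$120,525.00.
Per share: R$120,525.00 / 1,391,000 shares = R$0.09.

R$0.09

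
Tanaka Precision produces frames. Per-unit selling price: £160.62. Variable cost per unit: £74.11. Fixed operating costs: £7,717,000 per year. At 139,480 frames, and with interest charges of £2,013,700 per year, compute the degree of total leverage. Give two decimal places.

At 139,480 units, contribution = 139,480 × £86.51 = £12,066,414.80.
EBIT = £12,066,414.80 − £7,717,000 = £4,349,414.80. Interest = £2,013,700.00, so EBIT − I = £2,335,714.80.
Degree of total leverage = total CM / (EBIT − interest) = £12,066,414.80 / £2,335,714.80 = 5.1660.

5.17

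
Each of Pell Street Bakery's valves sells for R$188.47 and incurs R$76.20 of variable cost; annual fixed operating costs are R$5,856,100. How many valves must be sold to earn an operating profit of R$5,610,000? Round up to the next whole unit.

102,130 valves

Each unit contributes R$188.47 − R$76.20 = R$112.27.
Need Q such that Q × R$112.27 − R$5,856,100 = R$5,610,000, i.e. Q = R$11,466,100 / R$112.27 = 102,129.69 → 102,130.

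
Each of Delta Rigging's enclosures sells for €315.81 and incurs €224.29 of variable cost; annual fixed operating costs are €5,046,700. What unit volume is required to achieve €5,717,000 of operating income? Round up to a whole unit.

Unit CM = price − variable cost = €315.81 − €224.29 = €91.52.
Required volume = (fixed costs + target profit) ÷ CM = (€5,046,700 + €5,717,000) ÷ €91.52 = 117,610.36, so 117,611 enclosures.

117,611 enclosures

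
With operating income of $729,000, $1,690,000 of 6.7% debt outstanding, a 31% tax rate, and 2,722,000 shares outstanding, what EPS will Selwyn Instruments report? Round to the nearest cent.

$0.16

Interest = $113,230.00, so EBT = $729,000 − $113,230.00 = $615,770.00.
Net income = $615,770.00 × (1 − 0.31) = $424,881.30.
Per share: $424,881.30 / 2,722,000 shares = $0.16.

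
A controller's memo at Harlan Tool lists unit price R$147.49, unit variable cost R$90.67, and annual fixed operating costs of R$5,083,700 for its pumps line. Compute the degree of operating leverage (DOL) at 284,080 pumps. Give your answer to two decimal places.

1.46

Total contribution margin = 284,080 × R$56.82 = R$16,141,425.60.
Operating income = contribution − fixed costs = R$16,141,425.60 − R$5,083,700 = R$11,057,725.60.
Degree of operating leverage = R$16,141,425.60 / R$11,057,725.60 = 1.4597.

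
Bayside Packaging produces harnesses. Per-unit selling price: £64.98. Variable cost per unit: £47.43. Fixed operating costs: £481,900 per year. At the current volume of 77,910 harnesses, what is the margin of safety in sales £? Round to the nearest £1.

Unit CM = price − variable cost = £64.98 − £47.43 = £17.55. Break-even units = £481,900 ÷ £17.55 = 27,458.69; break-even revenue = 27,458.69 × £64.98 = £1,784,265.64.
Actual sales revenue = 77,910 × £64.98 = £5,062,591.80.
Margin of safety = £5,062,591.80 − £1,784,265.64 = £3,278,326.

£3,278,326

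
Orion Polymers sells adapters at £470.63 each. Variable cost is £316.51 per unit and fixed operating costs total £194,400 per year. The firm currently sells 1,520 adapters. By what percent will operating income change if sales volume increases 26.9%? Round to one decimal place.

+158.1%

Total contribution margin = 1,520 × £154.12 = £234,262.40.
EBIT = £234,262.40 − £194,400 = £39,862.40.
Degree of operating leverage = £234,262.40 / £39,862.40 = 5.8768.
%ΔEBIT = DOL × %ΔSales = 5.8768 × +26.9% = +158.1%.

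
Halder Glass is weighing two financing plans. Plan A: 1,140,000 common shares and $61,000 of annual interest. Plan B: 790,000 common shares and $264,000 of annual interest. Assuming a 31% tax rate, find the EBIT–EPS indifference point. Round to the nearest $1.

Set EPS_A = EPS_B: (EBIT − $61,000)(1 − 0.31) ÷ 1,140,000 = (EBIT − $264,000)(1 − 0.31) ÷ 790,000.
The (1 − t) factor cancels: (EBIT − 61,000) × 790,000 = (EBIT − 264,000) × 1,140,000.
EBIT × (1,140,000 − 790,000) = 264,000 × 1,140,000 − 61,000 × 790,000 = 252,770,000,000, so EBIT = 252,770,000,000 ÷ 350,000 = 722,200.00.

$722,200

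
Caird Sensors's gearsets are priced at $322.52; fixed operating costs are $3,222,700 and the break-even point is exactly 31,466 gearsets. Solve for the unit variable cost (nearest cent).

At break-even, FC = Q × (P − VC), so P − VC = $3,222,700 ÷ 31,466 = $102.4185.
Hence VC = price − CM = $322.52 − $102.4185 = $220.10.

$220.10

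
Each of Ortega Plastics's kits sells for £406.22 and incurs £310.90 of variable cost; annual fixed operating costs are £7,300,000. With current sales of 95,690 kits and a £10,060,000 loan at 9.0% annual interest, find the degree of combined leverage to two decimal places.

9.96

At 95,690 units, contribution = 95,690 × £95.32 = £9,121,170.80.
Operating income = contribution − fixed costs = £9,121,170.80 − £7,300,000 = £1,821,170.80. Interest = £905,400.00.
DOL = £9,121,170.80 ÷ £1,821,170.80 = 5.0084; DFL = £1,821,170.80 ÷ £915,770.80 = 1.9887.
Combined leverage = 5.0084 × 1.9887 = 9.9602.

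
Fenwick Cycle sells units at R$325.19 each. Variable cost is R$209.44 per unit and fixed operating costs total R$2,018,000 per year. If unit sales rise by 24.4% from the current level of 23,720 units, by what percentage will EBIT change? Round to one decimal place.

At 23,720 units, contribution = 23,720 × R$115.75 = R$2,745,590.00.
Subtracting fixed costs: EBIT = R$2,745,590.00 − R$2,018,000 = R$727,590.00.
So DOL = total CM / EBIT = R$2,745,590.00 / R$727,590.00 = 3.7735.
So EBIT moves 3.7735 × (+24.4%) = +92.1%.

+92.1%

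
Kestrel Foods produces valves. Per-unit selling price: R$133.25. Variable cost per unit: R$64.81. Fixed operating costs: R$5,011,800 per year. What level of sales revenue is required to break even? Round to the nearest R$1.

CM per unit = R$133.25 − R$64.81 = R$68.44; CM ratio = R$68.44 / R$133.25 = 0.5136.
Break-even sales = FC ÷ CM ratio = R$5,011,800 × R$133.25 / R$68.44 = R$9,757,778.

R$9,757,778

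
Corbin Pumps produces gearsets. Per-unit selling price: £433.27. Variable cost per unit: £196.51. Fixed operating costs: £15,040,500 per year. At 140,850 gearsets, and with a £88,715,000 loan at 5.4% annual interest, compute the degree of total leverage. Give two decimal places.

2.47

Contribution at this volume is 140,850 × £236.76 = £33,347,646.00.
Operating income = contribution − fixed costs = £33,347,646.00 − £15,040,500 = £18,307,146.00. Interest = £4,790,610.00.
DOL = £33,347,646.00 ÷ £18,307,146.00 = 1.8216; DFL = £18,307,146.00 ÷ £13,516,536.00 = 1.3544.
Combined leverage = 1.8216 × 1.3544 = 2.4672.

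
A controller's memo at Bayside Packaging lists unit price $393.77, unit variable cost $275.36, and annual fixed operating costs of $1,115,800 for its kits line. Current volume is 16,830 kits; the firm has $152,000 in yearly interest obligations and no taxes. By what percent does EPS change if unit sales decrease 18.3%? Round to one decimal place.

-50.3%

At 16,830 units, contribution = 16,830 × $118.41 = $1,992,840.30.
Subtracting fixed costs: EBIT = $1,992,840.30 − $1,115,800 = $877,040.30.
After interest of $152,000.00, pre-tax earnings = $725,040.30.
Degree of combined leverage = contribution ÷ (EBIT − I) = $1,992,840.30 ÷ $725,040.30 = 2.7486.
EPS therefore changes by 2.7486 × (-18.3%) = -50.3%.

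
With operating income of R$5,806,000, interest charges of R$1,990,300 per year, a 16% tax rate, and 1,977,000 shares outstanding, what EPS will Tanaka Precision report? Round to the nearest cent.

R$1.62

Interest = R$1,990,300.00, so EBT = R$5,806,000 − R$1,990,300.00 = R$3,815,700.00.
After tax at 16%: net income = R$3,815,700.00 × 0.84 = R$3,205,188.00.
Per share: R$3,205,188.00 / 1,977,000 shares = R$1.62.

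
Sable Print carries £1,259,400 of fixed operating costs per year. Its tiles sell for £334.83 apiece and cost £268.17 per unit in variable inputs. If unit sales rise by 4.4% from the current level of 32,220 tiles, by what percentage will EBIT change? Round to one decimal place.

At 32,220 units, contribution = 32,220 × £66.66 = £2,147,785.20.
EBIT = £2,147,785.20 − £1,259,400 = £888,385.20.
So DOL = total CM / EBIT = £2,147,785.20 / £888,385.20 = 2.4176.
So EBIT moves 2.4176 × (+4.4%) = +10.6%.

+10.6%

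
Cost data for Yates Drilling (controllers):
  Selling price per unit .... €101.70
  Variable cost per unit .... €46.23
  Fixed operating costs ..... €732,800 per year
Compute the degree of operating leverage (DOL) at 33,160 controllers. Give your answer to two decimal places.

1.66

Contribution at this volume is 33,160 × €55.47 = €1,839,385.20.
Subtracting fixed costs: EBIT = €1,839,385.20 − €732,800 = €1,106,585.20.
DOL = contribution ÷ EBIT = €1,839,385.20 ÷ €1,106,585.20 = 1.6622.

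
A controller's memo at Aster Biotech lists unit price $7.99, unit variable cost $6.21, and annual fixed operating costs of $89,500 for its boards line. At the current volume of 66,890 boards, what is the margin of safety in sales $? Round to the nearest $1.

Contribution margin per unit = $7.99 − $6.21 = $1.78. Break-even units = $89,500 ÷ $1.78 = 50,280.90; break-even revenue = 50,280.90 × $7.99 = $401,744.38.
Actual sales revenue = 66,890 × $7.99 = $534,451.10.
Margin of safety = $534,451.10 − $401,744.38 = $132,707.

$132,707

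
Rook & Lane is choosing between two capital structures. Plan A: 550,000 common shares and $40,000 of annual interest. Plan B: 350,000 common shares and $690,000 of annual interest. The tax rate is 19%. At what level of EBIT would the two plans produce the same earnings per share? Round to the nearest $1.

$1,827,500

Set EPS_A = EPS_B: (EBIT − $40,000)(1 − 0.19) ÷ 550,000 = (EBIT − $690,000)(1 − 0.19) ÷ 350,000.
The (1 − t) factor cancels: (EBIT − 40,000) × 350,000 = (EBIT − 690,000) × 550,000.
Solving, EBIT = (690,000·550,000 − 40,000·350,000) / (550,000 − 350,000) = 365,500,000,000 / 200,000 = 1,827,500.00.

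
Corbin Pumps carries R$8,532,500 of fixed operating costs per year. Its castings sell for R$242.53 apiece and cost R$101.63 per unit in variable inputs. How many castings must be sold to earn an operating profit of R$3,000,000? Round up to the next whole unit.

Contribution margin per unit = R$242.53 − R$101.63 = R$140.90.
Required volume = (fixed costs + target profit) ÷ CM = (R$8,532,500 + R$3,000,000) ÷ R$140.90 = 81,848.83, so 81,849 castings.

81,849 castings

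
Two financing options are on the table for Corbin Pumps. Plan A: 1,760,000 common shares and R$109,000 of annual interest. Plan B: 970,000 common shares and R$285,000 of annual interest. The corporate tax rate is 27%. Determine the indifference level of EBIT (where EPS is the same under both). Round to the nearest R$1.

R$501,101

Set EPS_A = EPS_B: (EBIT − R$109,000)(1 − 0.27) ÷ 1,760,000 = (EBIT − R$285,000)(1 − 0.27) ÷ 970,000.
Cancelling (1 − t) and cross-multiplying: 970,000·(EBIT − 109,000) = 1,760,000·(EBIT − 285,000).
EBIT × (1,760,000 − 970,000) = 285,000 × 1,760,000 − 109,000 × 970,000 = 395,870,000,000, so EBIT = 395,870,000,000 ÷ 790,000 = 501,101.27.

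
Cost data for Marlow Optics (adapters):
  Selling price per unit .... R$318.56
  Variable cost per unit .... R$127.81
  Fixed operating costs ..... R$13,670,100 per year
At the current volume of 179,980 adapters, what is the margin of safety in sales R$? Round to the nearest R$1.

Unit CM = price − variable cost = R$318.56 − R$127.81 = R$190.75. Break-even units = R$13,670,100 ÷ R$190.75 = 71,665.01; break-even revenue = 71,665.01 × R$318.56 = R$22,829,604.49.
Current sales = 179,980 × R$318.56 = R$57,334,428.80.
Margin of safety = R$57,334,428.80 − R$22,829,604.49 = R$34,504,824.

R$34,504,824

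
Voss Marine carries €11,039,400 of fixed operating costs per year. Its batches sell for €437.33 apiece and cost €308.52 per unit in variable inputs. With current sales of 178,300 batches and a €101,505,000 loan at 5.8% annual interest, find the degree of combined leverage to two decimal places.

Contribution at this volume is 178,300 × €128.81 = €22,966,823.00.
Subtracting fixed costs: EBIT = €22,966,823.00 − €11,039,400 = €11,927,423.00. Interest = €5,887,290.00.
DOL = €22,966,823.00 ÷ €11,927,423.00 = 1.9255; DFL = €11,927,423.00 ÷ €6,040,133.00 = 1.9747.
Combined leverage = 1.9255 × 1.9747 = 3.8023.

3.80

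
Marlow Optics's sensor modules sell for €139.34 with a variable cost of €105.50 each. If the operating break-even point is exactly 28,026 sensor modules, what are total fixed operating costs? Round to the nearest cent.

Unit CM = price − variable cost = €139.34 − €105.50 = €33.84.
Since BE = FC / CM, FC = 28,026 × €33.84 = €948,399.84.

€948,399.84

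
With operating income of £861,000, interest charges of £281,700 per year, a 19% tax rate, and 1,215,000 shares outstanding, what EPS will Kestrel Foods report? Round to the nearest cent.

£0.39

Pre-tax income = £861,000 − £281,700.00 = £579,300.00.
After tax at 19%: net income = £579,300.00 × 0.81 = £469,233.00.
Per share: £469,233.00 / 1,215,000 shares = £0.39.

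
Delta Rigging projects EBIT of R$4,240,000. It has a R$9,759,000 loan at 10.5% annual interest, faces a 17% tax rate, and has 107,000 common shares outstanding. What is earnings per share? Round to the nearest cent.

Interest = R$1,024,695.00, so EBT = R$4,240,000 − R$1,024,695.00 = R$3,215,305.00.
Net income = R$3,215,305.00 × (1 − 0.17) = R$2,668,703.15.
EPS = R$2,668,703.15 ÷ 107,000 = R$24.94.

R$24.94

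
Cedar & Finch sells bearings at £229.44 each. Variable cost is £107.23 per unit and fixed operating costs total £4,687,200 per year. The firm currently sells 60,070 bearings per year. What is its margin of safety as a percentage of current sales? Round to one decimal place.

Contribution margin per unit = £229.44 − £107.23 = £122.21. Break-even units = £4,687,200 ÷ £122.21 = 38,353.65; break-even revenue = 38,353.65 × £229.44 = £8,799,862.27.
Actual sales revenue = 60,070 × £229.44 = £13,782,460.80.
Margin of safety = (£13,782,460.80 − £8,799,862.27) ÷ £13,782,460.80 = 36.2%.

36.2%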